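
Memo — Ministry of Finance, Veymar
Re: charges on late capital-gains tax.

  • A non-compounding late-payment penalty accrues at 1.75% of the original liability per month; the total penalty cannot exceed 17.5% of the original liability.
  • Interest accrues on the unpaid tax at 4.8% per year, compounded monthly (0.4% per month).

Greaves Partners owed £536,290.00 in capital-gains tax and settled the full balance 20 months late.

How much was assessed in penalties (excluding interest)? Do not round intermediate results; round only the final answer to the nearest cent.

£93,850.75

Penalty (uncapped): 20 × 1.75% × £536,290.00 = £187,701.50; cap = 17.5% × £536,290.00 = £93,850.75 → penalty = £93,850.75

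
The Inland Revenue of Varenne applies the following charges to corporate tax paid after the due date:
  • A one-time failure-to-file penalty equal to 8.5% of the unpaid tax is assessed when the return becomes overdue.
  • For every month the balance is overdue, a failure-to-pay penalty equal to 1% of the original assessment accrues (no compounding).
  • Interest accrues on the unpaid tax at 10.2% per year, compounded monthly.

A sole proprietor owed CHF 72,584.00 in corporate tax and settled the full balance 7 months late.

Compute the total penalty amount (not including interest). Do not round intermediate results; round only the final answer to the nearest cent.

Failure-to-file penalty: 8.5% × CHF 72,584.00 = CHF 6,169.64
Failure-to-pay penalty: 7 × 1% × CHF 72,584.00 = CHF 5,080.88
Total penalty = CHF 6,169.64 + CHF 5,080.88 = CHF 11,250.52

CHF 11,250.52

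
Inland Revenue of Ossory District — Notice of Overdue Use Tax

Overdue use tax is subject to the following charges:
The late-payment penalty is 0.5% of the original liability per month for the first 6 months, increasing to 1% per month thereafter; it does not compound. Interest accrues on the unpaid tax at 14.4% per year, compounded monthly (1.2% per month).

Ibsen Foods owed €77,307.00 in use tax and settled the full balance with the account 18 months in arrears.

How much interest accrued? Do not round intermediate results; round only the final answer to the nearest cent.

€18,515.62

Interest: €77,307.00 × ((1 + 0.012)^18 − 1) = €77,307.00 × 0.2395077… = €18,515.6209…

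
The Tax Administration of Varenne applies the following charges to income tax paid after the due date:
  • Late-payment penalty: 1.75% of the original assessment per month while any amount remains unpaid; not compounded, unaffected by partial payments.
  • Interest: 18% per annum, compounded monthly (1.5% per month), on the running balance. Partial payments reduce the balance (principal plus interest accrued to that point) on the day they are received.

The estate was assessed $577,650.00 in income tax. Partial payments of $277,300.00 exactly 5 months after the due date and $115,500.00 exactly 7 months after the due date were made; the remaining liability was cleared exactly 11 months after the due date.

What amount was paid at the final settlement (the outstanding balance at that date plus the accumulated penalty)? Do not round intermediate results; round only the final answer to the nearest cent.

$365,840.52

Balance at month 5: $577,650.0000 × (1 + 0.015)^5 = $622,293.1048…
After $277,300.00 payment: $622,293.1048… − $277,300.00 = $344,993.1048…
Balance at month 7: $344,993.1048… × (1 + 0.015)^2 = $355,420.5214…
After $115,500.00 payment: $355,420.5214… − $115,500.00 = $239,920.5214…
Balance at month 11: $239,920.5214… × (1 + 0.015)^4 = $254,642.8965…
Penalty: 11 × 1.75% × $577,650.00 = $111,197.63…
Final settlement = outstanding balance + penalty = $254,642.8965… + $111,197.63… = $365,840.52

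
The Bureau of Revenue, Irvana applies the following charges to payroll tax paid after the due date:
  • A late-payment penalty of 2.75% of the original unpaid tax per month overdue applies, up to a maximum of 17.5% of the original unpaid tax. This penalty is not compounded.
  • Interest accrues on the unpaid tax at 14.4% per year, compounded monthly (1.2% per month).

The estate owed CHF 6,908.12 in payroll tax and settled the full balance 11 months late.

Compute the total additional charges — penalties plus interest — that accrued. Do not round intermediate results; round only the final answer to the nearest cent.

CHF 2,177.52

Penalty (uncapped): 11 × 2.75% × CHF 6,908.12 = CHF 2,089.71…; cap = 17.5% × CHF 6,908.12 = CHF 1,208.92… → penalty = CHF 1,208.92…
Interest: CHF 6,908.12 × ((1 + 0.012)^11 − 1) = CHF 6,908.12 × 0.1402121… = CHF 968.6019…
Penalties + interest = CHF 1,208.9210 + CHF 968.6019… = CHF 2,177.52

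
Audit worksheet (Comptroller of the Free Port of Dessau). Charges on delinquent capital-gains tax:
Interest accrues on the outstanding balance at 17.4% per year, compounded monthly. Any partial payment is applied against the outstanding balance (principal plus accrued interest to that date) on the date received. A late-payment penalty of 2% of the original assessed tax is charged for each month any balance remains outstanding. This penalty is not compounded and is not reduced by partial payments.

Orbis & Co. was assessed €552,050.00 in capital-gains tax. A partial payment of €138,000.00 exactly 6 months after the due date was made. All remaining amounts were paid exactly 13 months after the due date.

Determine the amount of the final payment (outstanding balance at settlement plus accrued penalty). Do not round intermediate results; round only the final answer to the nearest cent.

€656,565.77

Monthly rate = 17.4% ÷ 12 = 1.45%
Balance at month 6: €552,050.0000 × (1 + 0.0145)^6 = €601,853.4057…
After €138,000.00 payment: €601,853.4057… − €138,000.00 = €463,853.4057…
Balance at month 13: €463,853.4057… × (1 + 0.0145)^7 = €513,032.7731…
Penalty: 13 × 2% × €552,050.00 = €143,533.00
Final settlement = outstanding balance + penalty = €513,032.7731… + €143,533.00 = €656,565.77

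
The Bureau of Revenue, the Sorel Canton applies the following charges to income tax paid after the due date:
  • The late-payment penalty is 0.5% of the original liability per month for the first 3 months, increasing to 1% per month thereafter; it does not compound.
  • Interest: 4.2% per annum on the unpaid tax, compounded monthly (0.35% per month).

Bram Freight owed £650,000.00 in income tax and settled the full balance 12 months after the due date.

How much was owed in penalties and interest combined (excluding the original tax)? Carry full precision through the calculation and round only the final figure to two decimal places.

Penalty, months 1–3: 3 × 0.5% × £650,000.00 = £9,750.00
Penalty, months 4–12: 9 × 1% × £650,000.00 = £58,500.00
Interest: £650,000.00 × ((1 + 0.0035)^12 − 1) = £650,000.00 × 0.0428180… = £27,831.7047…
Penalties + interest = £68,250.0000 + £27,831.7047… = £96,081.70

£96,081.70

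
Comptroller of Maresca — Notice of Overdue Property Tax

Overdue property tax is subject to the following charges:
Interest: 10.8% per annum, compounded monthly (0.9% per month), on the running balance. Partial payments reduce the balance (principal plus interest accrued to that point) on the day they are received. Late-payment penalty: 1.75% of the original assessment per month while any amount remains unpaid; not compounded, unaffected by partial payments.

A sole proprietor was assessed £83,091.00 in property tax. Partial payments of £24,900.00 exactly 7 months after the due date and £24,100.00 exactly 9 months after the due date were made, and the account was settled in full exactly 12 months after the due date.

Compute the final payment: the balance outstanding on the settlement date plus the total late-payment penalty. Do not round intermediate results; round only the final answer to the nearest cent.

£59,174.32

Balance at month 7: £83,091.0000 × (1 + 0.009)^7 = £88,469.2100…
After £24,900.00 payment: £88,469.2100… − £24,900.00 = £63,569.2100…
Balance at month 9: £63,569.2100… × (1 + 0.009)^2 = £64,718.6049…
After £24,100.00 payment: £64,718.6049… − £24,100.00 = £40,618.6049…
Balance at month 12: £40,618.6049… × (1 + 0.009)^3 = £41,725.2072…
Penalty: 12 × 1.75% × £83,091.00 = £17,449.11
Final settlement = outstanding balance + penalty = £41,725.2072… + £17,449.11 = £59,174.32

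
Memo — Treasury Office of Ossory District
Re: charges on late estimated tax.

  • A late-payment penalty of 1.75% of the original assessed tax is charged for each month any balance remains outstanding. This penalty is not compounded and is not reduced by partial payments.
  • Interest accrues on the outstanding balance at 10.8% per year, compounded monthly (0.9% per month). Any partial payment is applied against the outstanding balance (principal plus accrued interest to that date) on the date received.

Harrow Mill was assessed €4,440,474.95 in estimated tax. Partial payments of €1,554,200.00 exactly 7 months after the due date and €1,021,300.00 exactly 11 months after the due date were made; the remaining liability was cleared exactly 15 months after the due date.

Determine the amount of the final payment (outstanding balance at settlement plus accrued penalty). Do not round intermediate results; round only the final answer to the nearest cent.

Balance at month 7: €4,440,474.9500 × (1 + 0.009)^7 = €4,727,892.4437…
After €1,554,200.00 payment: €4,727,892.4437… − €1,554,200.00 = €3,173,692.4437…
Balance at month 11: €3,173,692.4437… × (1 + 0.009)^4 = €3,289,497.0615…
After €1,021,300.00 payment: €3,289,497.0615… − €1,021,300.00 = €2,268,197.0615…
Balance at month 15: €2,268,197.0615… × (1 + 0.009)^4 = €2,350,961.1284…
Penalty: 15 × 1.75% × €4,440,474.95 = €1,165,624.67…
Final settlement = outstanding balance + penalty = €2,350,961.1284… + €1,165,624.67… = €3,516,585.80

€3,516,585.80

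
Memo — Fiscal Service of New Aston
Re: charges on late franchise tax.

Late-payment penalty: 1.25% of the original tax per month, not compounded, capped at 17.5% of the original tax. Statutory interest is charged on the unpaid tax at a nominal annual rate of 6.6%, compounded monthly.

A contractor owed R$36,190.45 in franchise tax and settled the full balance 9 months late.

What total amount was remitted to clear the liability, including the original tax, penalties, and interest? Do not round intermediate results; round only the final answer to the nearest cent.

R$42,093.22

Penalty: 9 × 1.25% × R$36,190.45 = R$4,071.43… (below the 17.5% cap of R$6,333.33…)
Interest (6.6%/yr ÷ 12 = 0.55%/month): R$36,190.45 × ((1 + 0.0055)^9 − 1) = R$1,831.3487…
Total = R$36,190.45 + R$4,071.4256… + R$1,831.3487… = R$42,093.22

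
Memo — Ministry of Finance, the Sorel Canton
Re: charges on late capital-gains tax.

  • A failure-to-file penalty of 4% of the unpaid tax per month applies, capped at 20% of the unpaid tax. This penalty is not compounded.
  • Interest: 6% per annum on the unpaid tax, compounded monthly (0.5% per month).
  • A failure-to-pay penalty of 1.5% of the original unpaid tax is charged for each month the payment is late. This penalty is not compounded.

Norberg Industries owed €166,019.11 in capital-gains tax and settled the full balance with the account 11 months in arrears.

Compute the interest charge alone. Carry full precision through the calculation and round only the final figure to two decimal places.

Interest: €166,019.11 × ((1 + 0.005)^11 − 1) = €166,019.11 × 0.0563958… = €9,362.7860…

€9,362.79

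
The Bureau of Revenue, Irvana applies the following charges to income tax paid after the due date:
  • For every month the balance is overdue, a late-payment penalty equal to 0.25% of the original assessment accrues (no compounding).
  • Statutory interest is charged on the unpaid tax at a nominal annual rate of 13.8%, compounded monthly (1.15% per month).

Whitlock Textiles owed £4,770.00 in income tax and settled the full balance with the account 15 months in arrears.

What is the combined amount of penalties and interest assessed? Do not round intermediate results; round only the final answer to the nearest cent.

£1,071.36

Late-payment penalty = 0.25% × £4,770.00 × 15 mo = £178.88…
Interest: £4,770.00 × ((1 + 0.0115)^15 − 1) = £4,770.00 × 0.1871027… = £892.4801…
Penalties + interest = £178.8750 + £892.4801… = £1,071.36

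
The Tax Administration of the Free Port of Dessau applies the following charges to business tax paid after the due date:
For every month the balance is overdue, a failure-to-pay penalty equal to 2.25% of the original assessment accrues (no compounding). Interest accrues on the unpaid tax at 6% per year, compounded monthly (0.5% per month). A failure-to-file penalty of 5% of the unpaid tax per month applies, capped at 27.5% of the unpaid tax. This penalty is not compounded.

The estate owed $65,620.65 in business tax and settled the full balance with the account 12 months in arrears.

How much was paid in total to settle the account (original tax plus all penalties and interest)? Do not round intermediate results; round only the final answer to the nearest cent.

Failure-to-file: 12 × 5% × $65,620.65 = $39,372.39, capped at 27.5% × $65,620.65 = $18,045.68…
Failure-to-pay penalty = 2.25% × $65,620.65 × 12 mo = $17,717.58…
Interest: $65,620.65 × ((1 + 0.005)^12 − 1) = $65,620.65 × 0.0616778… = $4,047.3381…
Total = $65,620.65 + $35,763.2543… + $4,047.3381… = $105,431.24

$105,431.24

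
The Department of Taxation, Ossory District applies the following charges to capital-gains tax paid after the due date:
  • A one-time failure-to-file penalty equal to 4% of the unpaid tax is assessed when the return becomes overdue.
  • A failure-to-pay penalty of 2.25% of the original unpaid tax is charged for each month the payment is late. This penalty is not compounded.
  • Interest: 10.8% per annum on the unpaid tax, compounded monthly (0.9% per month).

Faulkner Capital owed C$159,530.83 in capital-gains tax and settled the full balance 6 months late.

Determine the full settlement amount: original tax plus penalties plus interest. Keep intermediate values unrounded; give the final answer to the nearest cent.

Failure-to-file penalty: 4% × C$159,530.83 = C$6,381.23…
Failure-to-pay penalty: 6 × 2.25% × C$159,530.83 = C$21,536.66…
Interest: C$159,530.83 × ((1 + 0.009)^6 − 1) = C$159,530.83 × 0.0552297… = C$8,810.8365…
Total = C$159,530.83 + C$27,917.8953… + C$8,810.8365… = C$196,259.56

C$196,259.56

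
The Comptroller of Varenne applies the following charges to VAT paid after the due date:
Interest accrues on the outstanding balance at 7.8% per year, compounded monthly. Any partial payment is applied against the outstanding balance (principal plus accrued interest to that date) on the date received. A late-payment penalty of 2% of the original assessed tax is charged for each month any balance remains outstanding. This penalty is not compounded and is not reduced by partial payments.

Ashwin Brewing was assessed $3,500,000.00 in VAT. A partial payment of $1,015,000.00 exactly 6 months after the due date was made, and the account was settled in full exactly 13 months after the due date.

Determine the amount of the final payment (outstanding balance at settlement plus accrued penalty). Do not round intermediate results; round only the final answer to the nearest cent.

Monthly rate = 7.8% ÷ 12 = 0.65%
Balance at month 6: $3,500,000.0000 × (1 + 0.0065)^6 = $3,638,737.4427…
After $1,015,000.00 payment: $3,638,737.4427… − $1,015,000.00 = $2,623,737.4427…
Balance at month 13: $2,623,737.4427… × (1 + 0.0065)^7 = $2,745,470.7910…
Penalty: 13 × 2% × $3,500,000.00 = $910,000.00
Final settlement = outstanding balance + penalty = $2,745,470.7910… + $910,000.00 = $3,655,470.79

$3,655,470.79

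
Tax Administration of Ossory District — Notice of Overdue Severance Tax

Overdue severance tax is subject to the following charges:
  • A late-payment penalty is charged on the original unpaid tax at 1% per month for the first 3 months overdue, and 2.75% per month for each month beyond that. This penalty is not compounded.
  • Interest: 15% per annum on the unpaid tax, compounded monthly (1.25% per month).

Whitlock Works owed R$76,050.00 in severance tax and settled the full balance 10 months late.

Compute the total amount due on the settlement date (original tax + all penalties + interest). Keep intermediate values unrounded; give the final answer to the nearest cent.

Penalty, months 1–3: 3 × 1% × R$76,050.00 = R$2,281.50
Penalty, months 4–10: 7 × 2.75% × R$76,050.00 = R$14,639.63…
Interest: R$76,050.00 × ((1 + 0.0125)^10 − 1) = R$76,050.00 × 0.1322708… = R$10,059.1966…
Total = R$76,050.00 + R$16,921.1250 + R$10,059.1966… = R$103,030.32

R$103,030.32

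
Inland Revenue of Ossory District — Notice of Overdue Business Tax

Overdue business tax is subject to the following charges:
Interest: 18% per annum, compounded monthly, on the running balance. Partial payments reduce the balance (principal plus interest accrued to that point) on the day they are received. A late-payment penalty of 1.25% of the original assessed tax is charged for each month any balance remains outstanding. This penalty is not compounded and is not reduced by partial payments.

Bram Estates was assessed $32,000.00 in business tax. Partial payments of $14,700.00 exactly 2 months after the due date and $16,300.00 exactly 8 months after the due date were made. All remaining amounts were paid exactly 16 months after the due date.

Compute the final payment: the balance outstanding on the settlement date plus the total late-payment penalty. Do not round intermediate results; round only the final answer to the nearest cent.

$10,538.90

Monthly rate = 18% ÷ 12 = 1.5%
Balance at month 2: $32,000.0000 × (1 + 0.015)^2 = $32,967.2000
After $14,700.00 payment: $32,967.2000 − $14,700.00 = $18,267.2000
Balance at month 8: $18,267.2000 × (1 + 0.015)^6 = $19,974.1468…
After $16,300.00 payment: $19,974.1468… − $16,300.00 = $3,674.1468…
Balance at month 16: $3,674.1468… × (1 + 0.015)^8 = $4,138.8991…
Penalty: 16 × 1.25% × $32,000.00 = $6,400.00
Final settlement = outstanding balance + penalty = $4,138.8991… + $6,400.00 = $10,538.90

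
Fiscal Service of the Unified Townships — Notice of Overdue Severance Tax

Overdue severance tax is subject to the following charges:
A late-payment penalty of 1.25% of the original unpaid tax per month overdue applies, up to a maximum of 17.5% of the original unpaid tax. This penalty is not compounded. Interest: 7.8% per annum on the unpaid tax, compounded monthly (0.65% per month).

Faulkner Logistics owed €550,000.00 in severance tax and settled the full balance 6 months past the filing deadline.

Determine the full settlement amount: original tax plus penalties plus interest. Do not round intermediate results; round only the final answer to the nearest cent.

Penalty: 6 × 1.25% × €550,000.00 = €41,250.00 (below the 17.5% cap of €96,250.00)
Interest: €550,000.00 × ((1 + 0.0065)^6 − 1) = €550,000.00 × 0.0396393… = €21,801.5981…
Total = €550,000.00 + €41,250.0000 + €21,801.5981… = €613,051.60

€613,051.60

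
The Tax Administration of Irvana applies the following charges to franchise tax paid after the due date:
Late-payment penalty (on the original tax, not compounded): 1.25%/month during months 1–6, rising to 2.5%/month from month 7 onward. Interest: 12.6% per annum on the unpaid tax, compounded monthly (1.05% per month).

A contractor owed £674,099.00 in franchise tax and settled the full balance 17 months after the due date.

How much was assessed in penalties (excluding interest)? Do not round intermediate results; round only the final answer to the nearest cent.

£235,934.65

Penalty, months 1–6: 6 × 1.25% × £674,099.00 = £50,557.43…
Penalty, months 7–17: 11 × 2.5% × £674,099.00 = £185,377.23…
Total penalty = £50,557.43… + £185,377.23… = £235,934.65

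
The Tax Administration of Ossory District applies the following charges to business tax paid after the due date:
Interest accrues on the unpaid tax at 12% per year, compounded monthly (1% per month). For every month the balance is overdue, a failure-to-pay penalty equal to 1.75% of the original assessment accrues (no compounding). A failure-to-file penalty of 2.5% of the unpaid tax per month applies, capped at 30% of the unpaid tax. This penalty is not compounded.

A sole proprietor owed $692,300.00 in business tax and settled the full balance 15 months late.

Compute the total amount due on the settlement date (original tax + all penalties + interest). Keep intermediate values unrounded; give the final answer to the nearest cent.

$1,193,157.56

Failure-to-file: 15 × 2.5% × $692,300.00 = $259,612.50, capped at 30% × $692,300.00 = $207,690.00
Failure-to-pay penalty: 15 × 1.75% × $692,300.00 = $181,728.75
Interest: $692,300.00 × ((1 + 0.01)^15 − 1) = $692,300.00 × 0.1609690… = $111,438.8078…
Total = $692,300.00 + $389,418.7500 + $111,438.8078… = $1,193,157.56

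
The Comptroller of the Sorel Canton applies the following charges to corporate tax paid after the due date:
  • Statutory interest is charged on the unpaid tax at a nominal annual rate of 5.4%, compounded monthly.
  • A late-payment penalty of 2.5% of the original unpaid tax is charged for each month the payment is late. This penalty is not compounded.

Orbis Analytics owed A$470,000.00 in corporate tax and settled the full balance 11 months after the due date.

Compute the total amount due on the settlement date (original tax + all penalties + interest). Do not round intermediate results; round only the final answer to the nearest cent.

A$623,045.59

Late-payment penalty: 11 × 2.5% × A$470,000.00 = A$129,250.00
Interest (5.4%/yr ÷ 12 = 0.45%/month): A$470,000.00 × ((1 + 0.0045)^11 − 1) = A$23,795.5932…
Total = A$470,000.00 + A$129,250.0000 + A$23,795.5932… = A$623,045.59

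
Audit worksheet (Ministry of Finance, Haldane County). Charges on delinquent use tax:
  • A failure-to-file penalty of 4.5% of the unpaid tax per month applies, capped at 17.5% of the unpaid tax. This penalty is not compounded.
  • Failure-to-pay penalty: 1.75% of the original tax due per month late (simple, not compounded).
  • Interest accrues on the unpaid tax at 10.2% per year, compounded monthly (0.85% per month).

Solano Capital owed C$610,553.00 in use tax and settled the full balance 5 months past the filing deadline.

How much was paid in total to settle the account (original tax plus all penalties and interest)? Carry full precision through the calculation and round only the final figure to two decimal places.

C$797,216.56

Failure-to-file: 5 × 4.5% × C$610,553.00 = C$137,374.43…, capped at 17.5% × C$610,553.00 = C$106,846.78…
Failure-to-pay penalty: 5 × 1.75% × C$610,553.00 = C$53,423.39…
Interest: C$610,553.00 × ((1 + 0.0085)^5 − 1) = C$610,553.00 × 0.0432287… = C$26,393.3926…
Total = C$610,553.00 + C$160,270.1625 + C$26,393.3926… = C$797,216.56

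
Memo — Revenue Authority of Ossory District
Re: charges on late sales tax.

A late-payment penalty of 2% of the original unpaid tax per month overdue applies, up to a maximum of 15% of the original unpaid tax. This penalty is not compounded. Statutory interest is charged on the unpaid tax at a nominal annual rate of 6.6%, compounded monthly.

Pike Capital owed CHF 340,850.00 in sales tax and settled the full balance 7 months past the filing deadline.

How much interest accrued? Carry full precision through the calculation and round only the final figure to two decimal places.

CHF 13,341.25

Interest (6.6%/yr ÷ 12 = 0.55%/month): CHF 340,850.00 × ((1 + 0.0055)^7 − 1) = CHF 13,341.2457…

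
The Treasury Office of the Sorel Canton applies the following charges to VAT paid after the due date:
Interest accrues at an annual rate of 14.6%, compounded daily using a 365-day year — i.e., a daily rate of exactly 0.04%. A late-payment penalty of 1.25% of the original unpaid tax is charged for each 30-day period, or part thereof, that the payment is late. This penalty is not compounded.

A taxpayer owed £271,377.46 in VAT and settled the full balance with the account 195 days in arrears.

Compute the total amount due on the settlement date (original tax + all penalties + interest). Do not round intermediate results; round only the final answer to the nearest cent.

Penalty periods: ⌈195/30⌉ = 7; penalty = 7 × 1.25% × £271,377.46 = £23,745.53…
Interest: £271,377.46 × ((1 + 0.0004)^195 − 1) = £271,377.46 × 0.08110580… = £22,010.2854…
Total = £271,377.46 + £23,745.5278… + £22,010.2854… = £317,133.27

£317,133.27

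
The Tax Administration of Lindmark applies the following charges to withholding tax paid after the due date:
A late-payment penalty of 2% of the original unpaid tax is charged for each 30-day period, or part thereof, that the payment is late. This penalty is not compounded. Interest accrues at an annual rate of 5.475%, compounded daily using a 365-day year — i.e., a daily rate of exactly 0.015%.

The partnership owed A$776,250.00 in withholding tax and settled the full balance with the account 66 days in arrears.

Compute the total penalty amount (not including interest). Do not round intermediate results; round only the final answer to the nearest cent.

A$46,575.00

Penalty periods: ⌈66/30⌉ = 3; penalty = 3 × 2% × A$776,250.00 = A$46,575.00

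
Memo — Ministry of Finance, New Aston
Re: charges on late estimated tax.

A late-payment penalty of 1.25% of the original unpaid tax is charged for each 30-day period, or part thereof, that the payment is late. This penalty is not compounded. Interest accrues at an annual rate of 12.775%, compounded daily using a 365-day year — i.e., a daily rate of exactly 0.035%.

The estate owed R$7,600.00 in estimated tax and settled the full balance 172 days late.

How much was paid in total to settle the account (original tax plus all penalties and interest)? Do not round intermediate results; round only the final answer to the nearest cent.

R$8,641.49

Penalty periods: ⌈172/30⌉ = 6; penalty = 6 × 1.25% × R$7,600.00 = R$570.00
Interest: R$7,600.00 × ((1 + 0.00035)^172 − 1) = R$7,600.00 × 0.06203775… = R$471.4869…
Total = R$7,600.00 + R$570.0000 + R$471.4869… = R$8,641.49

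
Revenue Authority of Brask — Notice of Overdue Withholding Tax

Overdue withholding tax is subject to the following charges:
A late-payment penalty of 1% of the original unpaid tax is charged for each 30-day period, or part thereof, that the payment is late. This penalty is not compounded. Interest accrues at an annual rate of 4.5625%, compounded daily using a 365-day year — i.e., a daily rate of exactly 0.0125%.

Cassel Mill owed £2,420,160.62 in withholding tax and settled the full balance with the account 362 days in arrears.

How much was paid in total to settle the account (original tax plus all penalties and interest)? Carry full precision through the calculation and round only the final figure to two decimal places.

£2,846,802.12

Penalty periods: ⌈362/30⌉ = 13; penalty = 13 × 1% × £2,420,160.62 = £314,620.88…
Interest: £2,420,160.62 × ((1 + 0.000125)^362 − 1) = £2,420,160.62 × 0.04628644… = £112,020.6212…
Total = £2,420,160.62 + £314,620.8806 + £112,020.6212… = £2,846,802.12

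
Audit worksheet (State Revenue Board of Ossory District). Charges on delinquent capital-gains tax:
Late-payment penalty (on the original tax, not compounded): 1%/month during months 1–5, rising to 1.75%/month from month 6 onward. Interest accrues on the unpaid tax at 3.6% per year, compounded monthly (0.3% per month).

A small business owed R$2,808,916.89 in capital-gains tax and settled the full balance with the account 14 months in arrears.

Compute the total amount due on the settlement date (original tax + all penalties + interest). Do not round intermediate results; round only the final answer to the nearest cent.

Penalty, months 1–5: 5 × 1% × R$2,808,916.89 = R$140,445.84…
Penalty, months 6–14: 9 × 1.75% × R$2,808,916.89 = R$442,404.41…
Interest: R$2,808,916.89 × ((1 + 0.003)^14 − 1) = R$2,808,916.89 × 0.0428289… = R$120,302.8475…
Total = R$2,808,916.89 + R$582,850.2547… + R$120,302.8475… = R$3,512,069.99

R$3,512,069.99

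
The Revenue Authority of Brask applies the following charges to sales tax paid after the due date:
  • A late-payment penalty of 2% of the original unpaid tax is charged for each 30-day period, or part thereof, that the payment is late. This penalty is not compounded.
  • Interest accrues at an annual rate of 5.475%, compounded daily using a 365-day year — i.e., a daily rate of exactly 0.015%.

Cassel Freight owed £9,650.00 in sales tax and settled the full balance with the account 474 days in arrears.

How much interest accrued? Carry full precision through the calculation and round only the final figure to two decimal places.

Interest: £9,650.00 × ((1 + 0.00015)^474 − 1) = £9,650.00 × 0.07368286… = £711.0396…

£711.04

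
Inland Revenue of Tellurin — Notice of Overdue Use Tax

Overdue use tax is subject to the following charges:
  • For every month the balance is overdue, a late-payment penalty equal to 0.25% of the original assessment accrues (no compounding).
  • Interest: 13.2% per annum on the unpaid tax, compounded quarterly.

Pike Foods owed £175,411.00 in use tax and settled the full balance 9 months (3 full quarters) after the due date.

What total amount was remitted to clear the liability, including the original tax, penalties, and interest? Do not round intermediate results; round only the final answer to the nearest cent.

Late-payment penalty: 9 × 0.25% × £175,411.00 = £3,946.75…
Interest (13.2%/yr ÷ 4 = 3.3%/quarter): £175,411.00 × ((1 + 0.033)^3 − 1) = £17,945.0605…
Total = £175,411.00 + £3,946.7475 + £17,945.0605… = £197,302.81

£197,302.81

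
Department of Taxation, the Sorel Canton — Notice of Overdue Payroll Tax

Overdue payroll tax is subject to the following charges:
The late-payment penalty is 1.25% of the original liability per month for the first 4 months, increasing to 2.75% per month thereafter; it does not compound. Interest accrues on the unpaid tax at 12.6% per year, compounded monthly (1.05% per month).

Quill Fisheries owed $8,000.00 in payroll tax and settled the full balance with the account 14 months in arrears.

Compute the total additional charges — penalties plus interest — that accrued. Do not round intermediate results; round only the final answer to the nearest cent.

$3,859.73

Penalty, months 1–4: 4 × 1.25% × $8,000.00 = $400.00
Penalty, months 5–14: 10 × 2.75% × $8,000.00 = $2,200.00
Interest: $8,000.00 × ((1 + 0.0105)^14 − 1) = $8,000.00 × 0.1574666… = $1,259.7324…
Penalties + interest = $2,600.0000 + $1,259.7324… = $3,859.73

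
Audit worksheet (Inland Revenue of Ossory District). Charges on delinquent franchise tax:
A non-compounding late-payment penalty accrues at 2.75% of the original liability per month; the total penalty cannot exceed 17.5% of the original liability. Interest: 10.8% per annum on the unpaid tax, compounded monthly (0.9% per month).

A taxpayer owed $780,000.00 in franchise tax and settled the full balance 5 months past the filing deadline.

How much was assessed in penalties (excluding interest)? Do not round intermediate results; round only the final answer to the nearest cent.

$107,250.00

Penalty: 5 × 2.75% × $780,000.00 = $107,250.00 (below the 17.5% cap of $136,500.00)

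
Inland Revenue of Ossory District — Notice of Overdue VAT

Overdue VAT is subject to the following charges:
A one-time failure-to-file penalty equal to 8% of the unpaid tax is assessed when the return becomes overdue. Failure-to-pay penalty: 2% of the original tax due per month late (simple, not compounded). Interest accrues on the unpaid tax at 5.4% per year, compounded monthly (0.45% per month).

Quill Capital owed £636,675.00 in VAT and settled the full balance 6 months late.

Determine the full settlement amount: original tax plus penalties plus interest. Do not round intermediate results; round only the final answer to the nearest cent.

Failure-to-file penalty: 8% × £636,675.00 = £50,934.00
Failure-to-pay penalty: 6 × 2% × £636,675.00 = £76,401.00
Interest: £636,675.00 × ((1 + 0.0045)^6 − 1) = £636,675.00 × 0.0273056… = £17,384.7793…
Total = £636,675.00 + £127,335.0000 + £17,384.7793… = £781,394.78

£781,394.78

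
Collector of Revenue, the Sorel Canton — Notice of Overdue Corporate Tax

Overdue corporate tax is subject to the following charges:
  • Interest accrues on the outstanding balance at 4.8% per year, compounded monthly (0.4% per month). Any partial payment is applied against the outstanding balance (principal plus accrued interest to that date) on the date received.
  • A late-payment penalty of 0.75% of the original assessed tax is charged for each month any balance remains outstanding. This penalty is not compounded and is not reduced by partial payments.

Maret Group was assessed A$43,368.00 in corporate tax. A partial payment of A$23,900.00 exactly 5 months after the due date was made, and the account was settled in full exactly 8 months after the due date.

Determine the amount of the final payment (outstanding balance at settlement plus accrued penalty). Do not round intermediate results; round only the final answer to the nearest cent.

Balance at month 5: A$43,368.0000 × (1 + 0.004)^5 = A$44,242.3267…
After A$23,900.00 payment: A$44,242.3267… − A$23,900.00 = A$20,342.3267…
Balance at month 8: A$20,342.3267… × (1 + 0.004)^3 = A$20,587.4123…
Penalty: 8 × 0.75% × A$43,368.00 = A$2,602.08
Final settlement = outstanding balance + penalty = A$20,587.4123… + A$2,602.08 = A$23,189.49

A$23,189.49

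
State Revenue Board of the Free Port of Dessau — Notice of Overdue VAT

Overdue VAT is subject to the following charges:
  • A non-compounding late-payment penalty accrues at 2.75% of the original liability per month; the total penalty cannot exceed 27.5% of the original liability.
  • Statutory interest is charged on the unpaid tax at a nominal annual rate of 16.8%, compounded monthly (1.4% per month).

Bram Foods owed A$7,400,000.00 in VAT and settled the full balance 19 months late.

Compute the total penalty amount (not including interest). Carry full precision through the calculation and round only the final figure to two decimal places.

A$2,035,000.00

Penalty (uncapped): 19 × 2.75% × A$7,400,000.00 = A$3,866,500.00; cap = 27.5% × A$7,400,000.00 = A$2,035,000.00 → penalty = A$2,035,000.00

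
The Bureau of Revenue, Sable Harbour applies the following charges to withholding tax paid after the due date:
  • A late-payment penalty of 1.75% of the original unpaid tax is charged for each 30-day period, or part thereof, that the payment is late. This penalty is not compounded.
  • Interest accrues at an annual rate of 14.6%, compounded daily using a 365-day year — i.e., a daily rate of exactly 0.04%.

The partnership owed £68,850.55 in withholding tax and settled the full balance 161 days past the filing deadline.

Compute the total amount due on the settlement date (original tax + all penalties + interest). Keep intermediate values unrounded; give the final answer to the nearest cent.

Penalty periods: ⌈161/30⌉ = 6; penalty = 6 × 1.75% × £68,850.55 = £7,229.31…
Interest: £68,850.55 × ((1 + 0.0004)^161 − 1) = £68,850.55 × 0.06650519… = £4,578.9188…
Total = £68,850.55 + £7,229.3078… + £4,578.9188… = £80,658.78

£80,658.78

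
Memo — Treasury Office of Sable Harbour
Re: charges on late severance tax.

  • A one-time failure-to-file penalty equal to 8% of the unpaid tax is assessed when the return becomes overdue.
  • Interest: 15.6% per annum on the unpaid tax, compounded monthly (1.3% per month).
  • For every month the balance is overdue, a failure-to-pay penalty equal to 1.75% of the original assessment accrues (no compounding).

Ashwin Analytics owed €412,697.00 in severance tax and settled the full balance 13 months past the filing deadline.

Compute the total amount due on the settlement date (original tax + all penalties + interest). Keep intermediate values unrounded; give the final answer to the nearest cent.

€615,055.24

Failure-to-file penalty: 8% × €412,697.00 = €33,015.76
Failure-to-pay penalty: 13 × 1.75% × €412,697.00 = €93,888.57…
Interest: €412,697.00 × ((1 + 0.013)^13 − 1) = €412,697.00 × 0.1828312… = €75,453.9081…
Total = €412,697.00 + €126,904.3275 + €75,453.9081… = €615,055.24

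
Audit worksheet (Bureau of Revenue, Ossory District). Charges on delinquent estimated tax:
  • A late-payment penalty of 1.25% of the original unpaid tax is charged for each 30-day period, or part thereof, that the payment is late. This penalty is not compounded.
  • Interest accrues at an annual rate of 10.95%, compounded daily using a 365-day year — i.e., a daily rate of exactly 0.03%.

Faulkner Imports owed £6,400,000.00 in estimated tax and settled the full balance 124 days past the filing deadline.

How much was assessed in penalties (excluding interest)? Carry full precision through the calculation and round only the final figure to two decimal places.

£400,000.00

Penalty periods: ⌈124/30⌉ = 5; penalty = 5 × 1.25% × £6,400,000.00 = £400,000.00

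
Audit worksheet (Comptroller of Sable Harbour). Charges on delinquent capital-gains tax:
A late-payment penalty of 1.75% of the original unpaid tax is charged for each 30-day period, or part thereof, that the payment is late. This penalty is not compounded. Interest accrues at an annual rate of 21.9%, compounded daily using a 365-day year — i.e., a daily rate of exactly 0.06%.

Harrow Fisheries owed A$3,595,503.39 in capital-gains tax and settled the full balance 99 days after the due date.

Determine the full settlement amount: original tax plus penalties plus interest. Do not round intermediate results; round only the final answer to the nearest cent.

A$4,067,164.16

Penalty periods: ⌈99/30⌉ = 4; penalty = 4 × 1.75% × A$3,595,503.39 = A$251,685.24…
Interest: A$3,595,503.39 × ((1 + 0.0006)^99 − 1) = A$3,595,503.39 × 0.06118073… = A$219,975.5324…
Total = A$3,595,503.39 + A$251,685.2373 + A$219,975.5324… = A$4,067,164.16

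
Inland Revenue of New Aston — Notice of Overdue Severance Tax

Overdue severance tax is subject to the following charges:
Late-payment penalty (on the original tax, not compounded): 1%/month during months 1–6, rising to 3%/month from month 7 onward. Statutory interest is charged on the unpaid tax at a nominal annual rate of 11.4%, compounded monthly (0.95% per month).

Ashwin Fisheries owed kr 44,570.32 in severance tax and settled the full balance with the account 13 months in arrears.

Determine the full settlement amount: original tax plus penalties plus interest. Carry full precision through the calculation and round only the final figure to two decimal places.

kr 62,433.69

Penalty, months 1–6: 6 × 1% × kr 44,570.32 = kr 2,674.22…
Penalty, months 7–13: 7 × 3% × kr 44,570.32 = kr 9,359.77…
Interest: kr 44,570.32 × ((1 + 0.0095)^13 − 1) = kr 44,570.32 × 0.1307906… = kr 5,829.3804…
Total = kr 44,570.32 + kr 12,033.9864 + kr 5,829.3804… = kr 62,433.69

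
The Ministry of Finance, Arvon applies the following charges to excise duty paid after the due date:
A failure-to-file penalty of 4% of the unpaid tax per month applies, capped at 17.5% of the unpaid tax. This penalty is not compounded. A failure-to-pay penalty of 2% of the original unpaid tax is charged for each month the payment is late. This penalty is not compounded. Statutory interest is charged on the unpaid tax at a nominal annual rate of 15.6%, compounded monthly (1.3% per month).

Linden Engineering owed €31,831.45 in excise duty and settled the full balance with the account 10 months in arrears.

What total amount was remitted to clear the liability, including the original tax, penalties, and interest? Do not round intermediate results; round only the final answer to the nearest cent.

Failure-to-file: 10 × 4% × €31,831.45 = €12,732.58, capped at 17.5% × €31,831.45 = €5,570.50…
Failure-to-pay penalty = 2% × €31,831.45 × 10 mo = €6,366.29
Interest: €31,831.45 × ((1 + 0.013)^10 − 1) = €31,831.45 × 0.1378747… = €4,388.7527…
Total = €31,831.45 + €11,936.7938… + €4,388.7527… = €48,157.00

€48,157.00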